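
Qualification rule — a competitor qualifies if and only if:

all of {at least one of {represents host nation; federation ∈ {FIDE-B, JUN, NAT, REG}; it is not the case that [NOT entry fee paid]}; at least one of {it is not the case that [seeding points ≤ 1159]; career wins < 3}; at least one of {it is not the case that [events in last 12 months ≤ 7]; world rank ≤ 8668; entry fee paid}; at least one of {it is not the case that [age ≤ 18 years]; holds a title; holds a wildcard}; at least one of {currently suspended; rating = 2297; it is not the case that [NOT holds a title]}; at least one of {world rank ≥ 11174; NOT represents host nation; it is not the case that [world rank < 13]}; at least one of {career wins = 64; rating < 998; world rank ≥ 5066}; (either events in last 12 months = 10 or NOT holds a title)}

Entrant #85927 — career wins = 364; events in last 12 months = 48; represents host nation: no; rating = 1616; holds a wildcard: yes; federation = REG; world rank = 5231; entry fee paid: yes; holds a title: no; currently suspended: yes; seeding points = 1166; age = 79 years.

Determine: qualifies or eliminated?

Qualifies

Atomic conditions:
  represents host nation: no → false
  federation ∈ {FIDE-B, JUN, NAT, REG}: REG is in the set → true
  NOT entry fee paid: yes → false
  seeding points ≤ 1159: 1166 ≤ 1159 is false
  career wins < 3: 364 < 3 is false
  events in last 12 months ≤ 7: 48 ≤ 7 is false
  world rank ≤ 8668: 5231 ≤ 8668 is true
  entry fee paid: yes → true
  age ≤ 18 years: 79 ≤ 18 is false
  holds a title: no → false
  holds a wildcard: yes → true
  currently suspended: yes → true
  rating = 2297: 1616 == 2297 is false
  NOT holds a title: no → true
  world rank ≥ 11174: 5231 ≥ 11174 is false
  NOT represents host nation: no → true
  world rank < 13: 5231 < 13 is false
  career wins = 64: 364 == 64 is false
  rating < 998: 1616 < 998 is false
  world rank ≥ 5066: 5231 ≥ 5066 is true
  events in last 12 months = 10: 48 == 10 is false
Combine:
[1.3] NOT false = true
[1] false OR true OR true = true
[2.1] NOT false = true
[2] true OR false = true
[3.1] NOT false = true
[3] true OR true OR true = true
[4.1] NOT false = true
[4] true OR false OR true = true
[5.3] NOT true = false
[5] true OR false OR false = true
[6.3] NOT false = true
[6] false OR true OR true = true
[7] false OR false OR true = true
[8] false OR true = true
[root] true AND true AND true AND true AND true AND true AND true AND true = true
Overall: true → qualifies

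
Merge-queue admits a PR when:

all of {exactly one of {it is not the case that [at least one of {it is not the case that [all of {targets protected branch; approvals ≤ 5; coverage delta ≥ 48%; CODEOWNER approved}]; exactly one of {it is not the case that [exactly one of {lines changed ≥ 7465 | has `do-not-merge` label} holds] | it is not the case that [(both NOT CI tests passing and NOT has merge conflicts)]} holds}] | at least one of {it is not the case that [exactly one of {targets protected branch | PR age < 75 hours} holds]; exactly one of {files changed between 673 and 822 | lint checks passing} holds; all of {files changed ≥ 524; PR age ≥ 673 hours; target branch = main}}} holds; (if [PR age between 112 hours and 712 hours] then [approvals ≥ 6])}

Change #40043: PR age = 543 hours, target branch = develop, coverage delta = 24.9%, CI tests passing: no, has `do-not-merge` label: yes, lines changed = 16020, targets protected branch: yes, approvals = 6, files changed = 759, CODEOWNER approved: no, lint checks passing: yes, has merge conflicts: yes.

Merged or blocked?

Atomic conditions:
  targets protected branch: yes → true
  approvals ≤ 5: 6 ≤ 5 is false
  coverage delta ≥ 48%: 24.9 ≥ 48 is false
  CODEOWNER approved: no → false
  lines changed ≥ 7465: 16020 ≥ 7465 is true
  has `do-not-merge` label: yes → true
  NOT CI tests passing: no → true
  NOT has merge conflicts: yes → false
  PR age < 75 hours: 543 < 75 is false
  files changed between 673 and 822: 759 in [673, 822] is true
  lint checks passing: yes → true
  files changed ≥ 524: 759 ≥ 524 is true
  PR age ≥ 673 hours: 543 ≥ 673 is false
  target branch = main: develop == main is false
  PR age between 112 hours and 712 hours: 543 in [112, 712] is true
  approvals ≥ 6: 6 ≥ 6 is true
Combine:
[1.1.1.1.1] true AND false AND false AND false = false
[1.1.1.1] NOT false = true
[1.1.1.2.1.1] exactly-one(true, true) = false
[1.1.1.2.1] NOT false = true
[1.1.1.2.2.1] true AND false = false
[1.1.1.2.2] NOT false = true
[1.1.1.2] exactly-one(true, true) = false
[1.1.1] true OR false = true
[1.1] NOT true = false
[1.2.1.1] exactly-one(true, false) = true
[1.2.1] NOT true = false
[1.2.2] exactly-one(true, true) = false
[1.2.3] true AND false AND false = false
[1.2] false OR false OR false = false
[1] exactly-one(false, false) = false
[2] true → true = true
[root] false AND true = false
Overall: false → blocked

Blocked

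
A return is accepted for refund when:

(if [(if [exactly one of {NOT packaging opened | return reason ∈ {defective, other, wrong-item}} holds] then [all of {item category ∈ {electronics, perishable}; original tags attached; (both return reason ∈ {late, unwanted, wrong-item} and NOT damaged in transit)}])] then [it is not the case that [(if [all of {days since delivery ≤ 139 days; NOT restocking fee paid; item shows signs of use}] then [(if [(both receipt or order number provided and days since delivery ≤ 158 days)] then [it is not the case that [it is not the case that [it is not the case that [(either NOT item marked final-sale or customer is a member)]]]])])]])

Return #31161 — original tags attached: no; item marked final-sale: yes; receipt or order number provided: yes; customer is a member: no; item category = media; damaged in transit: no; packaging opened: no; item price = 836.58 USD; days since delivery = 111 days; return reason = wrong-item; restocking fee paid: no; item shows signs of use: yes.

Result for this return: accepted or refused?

Refused

Atomic conditions:
  NOT packaging opened: no → true
  return reason ∈ {defective, other, wrong-item}: wrong-item is in the set → true
  item category ∈ {electronics, perishable}: media is not in the set → false
  original tags attached: no → false
  return reason ∈ {late, unwanted, wrong-item}: wrong-item is in the set → true
  NOT damaged in transit: no → true
  days since delivery ≤ 139 days: 111 ≤ 139 is true
  NOT restocking fee paid: no → true
  item shows signs of use: yes → true
  receipt or order number provided: yes → true
  days since delivery ≤ 158 days: 111 ≤ 158 is true
  NOT item marked final-sale: yes → false
  customer is a member: no → false
Combine:
[1.1] exactly-one(true, true) = false
[1.2.3] true AND true = true
[1.2] false AND false AND true = false
[1] false → false (antecedent false ⇒ implication holds) = true
[2.1.1] true AND true AND true = true
[2.1.2.1] true AND true = true
[2.1.2.2.1.1.1] false OR false = false
[2.1.2.2.1.1] NOT false = true
[2.1.2.2.1] NOT true = false
[2.1.2.2] NOT false = true
[2.1.2] true → true = true
[2.1] true → true = true
[2] NOT true = false
[root] true → false = false
Overall: false → refused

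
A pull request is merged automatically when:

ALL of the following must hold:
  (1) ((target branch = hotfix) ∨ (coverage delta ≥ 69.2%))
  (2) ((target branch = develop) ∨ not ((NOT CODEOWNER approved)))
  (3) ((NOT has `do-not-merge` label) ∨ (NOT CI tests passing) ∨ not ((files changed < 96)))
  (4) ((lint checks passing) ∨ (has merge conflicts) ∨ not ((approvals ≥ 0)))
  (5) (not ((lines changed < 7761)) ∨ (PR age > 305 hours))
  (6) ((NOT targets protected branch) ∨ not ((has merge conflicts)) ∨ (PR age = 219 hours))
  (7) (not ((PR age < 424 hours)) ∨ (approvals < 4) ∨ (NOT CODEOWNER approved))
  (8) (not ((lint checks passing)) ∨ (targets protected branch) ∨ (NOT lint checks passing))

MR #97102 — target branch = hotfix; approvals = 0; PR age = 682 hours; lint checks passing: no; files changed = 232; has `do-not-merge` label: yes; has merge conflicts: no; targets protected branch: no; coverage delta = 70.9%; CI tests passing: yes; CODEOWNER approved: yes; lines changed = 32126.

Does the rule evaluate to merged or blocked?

Blocked

Atomic conditions:
  target branch = hotfix: hotfix == hotfix is true
  coverage delta ≥ 69.2%: 70.9 ≥ 69.2 is true
  target branch = develop: hotfix == develop is false
  NOT CODEOWNER approved: yes → false
  NOT has `do-not-merge` label: yes → false
  NOT CI tests passing: yes → false
  files changed < 96: 232 < 96 is false
  lint checks passing: no → false
  has merge conflicts: no → false
  approvals ≥ 0: 0 ≥ 0 is true
  lines changed < 7761: 32126 < 7761 is false
  PR age > 305 hours: 682 > 305 is true
  NOT targets protected branch: no → true
  PR age = 219 hours: 682 == 219 is false
  PR age < 424 hours: 682 < 424 is false
  approvals < 4: 0 < 4 is true
  targets protected branch: no → false
  NOT lint checks passing: no → true
Combine:
[1] true OR true = true
[2.2] NOT false = true
[2] false OR true = true
[3.3] NOT false = true
[3] false OR false OR true = true
[4.3] NOT true = false
[4] false OR false OR false = false
[5.1] NOT false = true
[5] true OR true = true
[6.2] NOT false = true
[6] true OR true OR false = true
[7.1] NOT false = true
[7] true OR true OR false = true
[8.1] NOT false = true
[8] true OR false OR true = true
[root] true AND true AND true AND false AND true AND true AND true AND true = false
Overall: false → blocked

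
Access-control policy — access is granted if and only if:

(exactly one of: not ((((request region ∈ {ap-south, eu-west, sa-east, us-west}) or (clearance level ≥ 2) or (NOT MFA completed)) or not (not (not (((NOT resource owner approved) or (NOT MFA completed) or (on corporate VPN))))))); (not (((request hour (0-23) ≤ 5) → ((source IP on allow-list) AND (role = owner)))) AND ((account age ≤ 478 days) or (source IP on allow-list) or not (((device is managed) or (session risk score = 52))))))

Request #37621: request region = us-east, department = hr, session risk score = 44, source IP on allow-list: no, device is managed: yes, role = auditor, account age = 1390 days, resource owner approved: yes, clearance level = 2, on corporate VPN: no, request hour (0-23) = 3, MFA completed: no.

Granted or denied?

Atomic conditions:
  request region ∈ {ap-south, eu-west, sa-east, us-west}: us-east is not in the set → false
  clearance level ≥ 2: 2 ≥ 2 is true
  NOT MFA completed: no → true
  NOT resource owner approved: yes → false
  on corporate VPN: no → false
  request hour (0-23) ≤ 5: 3 ≤ 5 is true
  source IP on allow-list: no → false
  role = owner: auditor == owner is false
  account age ≤ 478 days: 1390 ≤ 478 is false
  device is managed: yes → true
  session risk score = 52: 44 == 52 is false
Combine:
[1.1.1] false OR true OR true = true
[1.1.2.1.1.1] false OR true OR false = true
[1.1.2.1.1] NOT true = false
[1.1.2.1] NOT false = true
[1.1.2] NOT true = false
[1.1] true OR false = true
[1] NOT true = false
[2.1.1.2] false AND false = false
[2.1.1] true → false = false
[2.1] NOT false = true
[2.2.3.1] true OR false = true
[2.2.3] NOT true = false
[2.2] false OR false OR false = false
[2] true AND false = false
[root] exactly-one(false, false) = false
Overall: false → denied

Denied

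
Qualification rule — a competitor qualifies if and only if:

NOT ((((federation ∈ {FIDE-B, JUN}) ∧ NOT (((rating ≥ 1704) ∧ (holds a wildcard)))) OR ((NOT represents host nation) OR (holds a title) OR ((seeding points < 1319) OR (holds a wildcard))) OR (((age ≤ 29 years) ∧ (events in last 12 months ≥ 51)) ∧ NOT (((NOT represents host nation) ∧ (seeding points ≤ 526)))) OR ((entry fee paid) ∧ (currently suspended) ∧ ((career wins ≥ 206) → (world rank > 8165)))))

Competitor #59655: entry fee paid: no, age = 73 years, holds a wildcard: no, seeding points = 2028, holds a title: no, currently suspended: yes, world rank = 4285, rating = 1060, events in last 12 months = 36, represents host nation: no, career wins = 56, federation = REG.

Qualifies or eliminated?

Eliminated

Atomic conditions:
  federation ∈ {FIDE-B, JUN}: REG is not in the set → false
  rating ≥ 1704: 1060 ≥ 1704 is false
  holds a wildcard: no → false
  NOT represents host nation: no → true
  holds a title: no → false
  seeding points < 1319: 2028 < 1319 is false
  age ≤ 29 years: 73 ≤ 29 is false
  events in last 12 months ≥ 51: 36 ≥ 51 is false
  seeding points ≤ 526: 2028 ≤ 526 is false
  entry fee paid: no → false
  currently suspended: yes → true
  career wins ≥ 206: 56 ≥ 206 is false
  world rank > 8165: 4285 > 8165 is false
Combine:
[1.1.2.1] false AND false = false
[1.1.2] NOT false = true
[1.1] false AND true = false
[1.2.3] false OR false = false
[1.2] true OR false OR false = true
[1.3.1] false AND false = false
[1.3.2.1] true AND false = false
[1.3.2] NOT false = true
[1.3] false AND true = false
[1.4.3] false → false (antecedent false ⇒ implication holds) = true
[1.4] false AND true AND true = false
[1] false OR true OR false OR false = true
[root] NOT true = false
Overall: false → eliminated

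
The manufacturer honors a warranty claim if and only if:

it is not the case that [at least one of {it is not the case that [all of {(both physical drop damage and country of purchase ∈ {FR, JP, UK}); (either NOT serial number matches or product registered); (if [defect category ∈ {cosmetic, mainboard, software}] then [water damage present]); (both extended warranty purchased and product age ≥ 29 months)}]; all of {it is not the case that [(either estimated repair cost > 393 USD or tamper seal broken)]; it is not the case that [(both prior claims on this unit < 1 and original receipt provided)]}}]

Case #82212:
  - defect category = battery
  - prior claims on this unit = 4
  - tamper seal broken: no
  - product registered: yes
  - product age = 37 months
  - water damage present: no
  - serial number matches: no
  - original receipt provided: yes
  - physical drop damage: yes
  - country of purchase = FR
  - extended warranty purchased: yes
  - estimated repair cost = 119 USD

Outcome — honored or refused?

Atomic conditions:
  physical drop damage: yes → true
  country of purchase ∈ {FR, JP, UK}: FR is in the set → true
  NOT serial number matches: no → true
  product registered: yes → true
  defect category ∈ {cosmetic, mainboard, software}: battery is not in the set → false
  water damage present: no → false
  extended warranty purchased: yes → true
  product age ≥ 29 months: 37 ≥ 29 is true
  estimated repair cost > 393 USD: 119 > 393 is false
  tamper seal broken: no → false
  prior claims on this unit < 1: 4 < 1 is false
  original receipt provided: yes → true
Combine:
[1.1.1.1] true AND true = true
[1.1.1.2] true OR true = true
[1.1.1.3] false → false (antecedent false ⇒ implication holds) = true
[1.1.1.4] true AND true = true
[1.1.1] true AND true AND true AND true = true
[1.1] NOT true = false
[1.2.1.1] false OR false = false
[1.2.1] NOT false = true
[1.2.2.1] false AND true = false
[1.2.2] NOT false = true
[1.2] true AND true = true
[1] false OR true = true
[root] NOT true = false
Overall: false → refused

Refused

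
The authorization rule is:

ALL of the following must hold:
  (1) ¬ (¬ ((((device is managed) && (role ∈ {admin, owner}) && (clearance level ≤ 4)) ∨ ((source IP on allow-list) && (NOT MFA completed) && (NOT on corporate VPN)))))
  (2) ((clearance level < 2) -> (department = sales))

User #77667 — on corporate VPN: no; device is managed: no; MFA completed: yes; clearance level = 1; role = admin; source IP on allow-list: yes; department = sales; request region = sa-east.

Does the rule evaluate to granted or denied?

Atomic conditions:
  device is managed: no → false
  role ∈ {admin, owner}: admin is in the set → true
  clearance level ≤ 4: 1 ≤ 4 is true
  source IP on allow-list: yes → true
  NOT MFA completed: yes → false
  NOT on corporate VPN: no → true
  clearance level < 2: 1 < 2 is true
  department = sales: sales == sales is true
Combine:
[1.1.1.1] false AND true AND true = false
[1.1.1.2] true AND false AND true = false
[1.1.1] false OR false = false
[1.1] NOT false = true
[1] NOT true = false
[2] true → true = true
[root] false AND true = false
Overall: false → denied

Denied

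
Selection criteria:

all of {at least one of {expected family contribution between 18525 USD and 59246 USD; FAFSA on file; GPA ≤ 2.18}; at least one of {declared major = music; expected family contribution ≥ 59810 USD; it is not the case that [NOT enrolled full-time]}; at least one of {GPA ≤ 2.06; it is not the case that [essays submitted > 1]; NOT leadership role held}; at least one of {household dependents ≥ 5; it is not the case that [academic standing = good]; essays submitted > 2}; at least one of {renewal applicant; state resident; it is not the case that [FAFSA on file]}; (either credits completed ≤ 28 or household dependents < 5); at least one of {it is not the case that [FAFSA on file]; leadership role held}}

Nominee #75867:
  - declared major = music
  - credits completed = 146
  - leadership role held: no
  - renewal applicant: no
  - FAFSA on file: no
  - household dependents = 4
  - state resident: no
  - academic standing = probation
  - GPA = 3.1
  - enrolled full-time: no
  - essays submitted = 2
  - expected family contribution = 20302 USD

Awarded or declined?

Awarded

Atomic conditions:
  expected family contribution between 18525 USD and 59246 USD: 20302 in [18525, 59246] is true
  FAFSA on file: no → false
  GPA ≤ 2.18: 3.1 ≤ 2.18 is false
  declared major = music: music == music is true
  expected family contribution ≥ 59810 USD: 20302 ≥ 59810 is false
  NOT enrolled full-time: no → true
  GPA ≤ 2.06: 3.1 ≤ 2.06 is false
  essays submitted > 1: 2 > 1 is true
  NOT leadership role held: no → true
  household dependents ≥ 5: 4 ≥ 5 is false
  academic standing = good: probation == good is false
  essays submitted > 2: 2 > 2 is false
  renewal applicant: no → false
  state resident: no → false
  credits completed ≤ 28: 146 ≤ 28 is false
  household dependents < 5: 4 < 5 is true
  leadership role held: no → false
Combine:
[1] true OR false OR false = true
[2.3] NOT true = false
[2] true OR false OR false = true
[3.2] NOT true = false
[3] false OR false OR true = true
[4.2] NOT false = true
[4] false OR true OR false = true
[5.3] NOT false = true
[5] false OR false OR true = true
[6] false OR true = true
[7.1] NOT false = true
[7] true OR false = true
[root] true AND true AND true AND true AND true AND true AND true = true
Overall: true → awarded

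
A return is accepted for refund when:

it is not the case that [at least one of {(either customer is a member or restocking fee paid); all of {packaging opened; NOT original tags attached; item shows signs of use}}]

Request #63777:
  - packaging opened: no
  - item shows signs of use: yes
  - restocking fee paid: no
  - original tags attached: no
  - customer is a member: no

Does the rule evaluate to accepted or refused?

Accepted

Atomic conditions:
  customer is a member: no → false
  restocking fee paid: no → false
  packaging opened: no → false
  NOT original tags attached: no → true
  item shows signs of use: yes → true
Combine:
[1.1] false OR false = false
[1.2] false AND true AND true = false
[1] false OR false = false
[root] NOT false = true
Overall: true → accepted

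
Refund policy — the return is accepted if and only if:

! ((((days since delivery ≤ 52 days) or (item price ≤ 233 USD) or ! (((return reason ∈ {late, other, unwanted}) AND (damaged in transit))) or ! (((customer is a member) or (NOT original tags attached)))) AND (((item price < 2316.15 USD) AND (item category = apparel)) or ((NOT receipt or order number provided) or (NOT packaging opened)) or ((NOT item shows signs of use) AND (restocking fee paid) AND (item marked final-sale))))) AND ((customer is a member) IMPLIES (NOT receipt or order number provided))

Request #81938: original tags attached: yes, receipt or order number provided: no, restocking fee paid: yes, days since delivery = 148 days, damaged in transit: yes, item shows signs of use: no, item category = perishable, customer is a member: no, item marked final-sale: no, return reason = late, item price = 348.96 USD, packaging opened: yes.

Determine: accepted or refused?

Atomic conditions:
  days since delivery ≤ 52 days: 148 ≤ 52 is false
  item price ≤ 233 USD: 348.96 ≤ 233 is false
  return reason ∈ {late, other, unwanted}: late is in the set → true
  damaged in transit: yes → true
  customer is a member: no → false
  NOT original tags attached: yes → false
  item price < 2316.15 USD: 348.96 < 2316.15 is true
  item category = apparel: perishable == apparel is false
  NOT receipt or order number provided: no → true
  NOT packaging opened: yes → false
  NOT item shows signs of use: no → true
  restocking fee paid: yes → true
  item marked final-sale: no → false
Combine:
[1.1.1.3.1] true AND true = true
[1.1.1.3] NOT true = false
[1.1.1.4.1] false OR false = false
[1.1.1.4] NOT false = true
[1.1.1] false OR false OR false OR true = true
[1.1.2.1] true AND false = false
[1.1.2.2] true OR false = true
[1.1.2.3] true AND true AND false = false
[1.1.2] false OR true OR false = true
[1.1] true AND true = true
[1] NOT true = false
[2] false → true (antecedent false ⇒ implication holds) = true
[root] false AND true = false
Overall: false → refused

Refused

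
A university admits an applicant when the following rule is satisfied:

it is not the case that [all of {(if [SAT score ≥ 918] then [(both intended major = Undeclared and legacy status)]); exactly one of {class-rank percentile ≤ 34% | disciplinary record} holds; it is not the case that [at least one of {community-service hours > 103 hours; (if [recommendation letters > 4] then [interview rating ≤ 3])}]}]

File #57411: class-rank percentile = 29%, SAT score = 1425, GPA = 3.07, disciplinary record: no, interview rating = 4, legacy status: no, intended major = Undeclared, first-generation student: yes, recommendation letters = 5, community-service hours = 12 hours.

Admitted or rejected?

Admitted

Atomic conditions:
  SAT score ≥ 918: 1425 ≥ 918 is true
  intended major = Undeclared: Undeclared == Undeclared is true
  legacy status: no → false
  class-rank percentile ≤ 34%: 29 ≤ 34 is true
  disciplinary record: no → false
  community-service hours > 103 hours: 12 > 103 is false
  recommendation letters > 4: 5 > 4 is true
  interview rating ≤ 3: 4 ≤ 3 is false
Combine:
[1.1.2] true AND false = false
[1.1] true → false = false
[1.2] exactly-one(true, false) = true
[1.3.1.2] true → false = false
[1.3.1] false OR false = false
[1.3] NOT false = true
[1] false AND true AND true = false
[root] NOT false = true
Overall: true → admitted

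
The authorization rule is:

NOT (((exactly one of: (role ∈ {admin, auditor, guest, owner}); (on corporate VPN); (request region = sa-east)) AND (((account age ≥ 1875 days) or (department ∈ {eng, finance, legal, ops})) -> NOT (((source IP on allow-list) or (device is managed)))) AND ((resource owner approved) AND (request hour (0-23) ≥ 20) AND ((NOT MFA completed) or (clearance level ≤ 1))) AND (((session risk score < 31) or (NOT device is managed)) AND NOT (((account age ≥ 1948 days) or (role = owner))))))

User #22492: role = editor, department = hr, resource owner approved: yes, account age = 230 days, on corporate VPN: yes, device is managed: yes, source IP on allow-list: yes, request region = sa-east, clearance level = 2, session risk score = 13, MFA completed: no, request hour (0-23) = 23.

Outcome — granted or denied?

Atomic conditions:
  role ∈ {admin, auditor, guest, owner}: editor is not in the set → false
  on corporate VPN: yes → true
  request region = sa-east: sa-east == sa-east is true
  account age ≥ 1875 days: 230 ≥ 1875 is false
  department ∈ {eng, finance, legal, ops}: hr is not in the set → false
  source IP on allow-list: yes → true
  device is managed: yes → true
  resource owner approved: yes → true
  request hour (0-23) ≥ 20: 23 ≥ 20 is true
  NOT MFA completed: no → true
  clearance level ≤ 1: 2 ≤ 1 is false
  session risk score < 31: 13 < 31 is true
  NOT device is managed: yes → false
  account age ≥ 1948 days: 230 ≥ 1948 is false
  role = owner: editor == owner is false
Combine:
[1.1] exactly-one(false, true, true) = false
[1.2.1] false OR false = false
[1.2.2.1] true OR true = true
[1.2.2] NOT true = false
[1.2] false → false (antecedent false ⇒ implication holds) = true
[1.3.3] true OR false = true
[1.3] true AND true AND true = true
[1.4.1] true OR false = true
[1.4.2.1] false OR false = false
[1.4.2] NOT false = true
[1.4] true AND true = true
[1] false AND true AND true AND true = false
[root] NOT false = true
Overall: true → granted

Granted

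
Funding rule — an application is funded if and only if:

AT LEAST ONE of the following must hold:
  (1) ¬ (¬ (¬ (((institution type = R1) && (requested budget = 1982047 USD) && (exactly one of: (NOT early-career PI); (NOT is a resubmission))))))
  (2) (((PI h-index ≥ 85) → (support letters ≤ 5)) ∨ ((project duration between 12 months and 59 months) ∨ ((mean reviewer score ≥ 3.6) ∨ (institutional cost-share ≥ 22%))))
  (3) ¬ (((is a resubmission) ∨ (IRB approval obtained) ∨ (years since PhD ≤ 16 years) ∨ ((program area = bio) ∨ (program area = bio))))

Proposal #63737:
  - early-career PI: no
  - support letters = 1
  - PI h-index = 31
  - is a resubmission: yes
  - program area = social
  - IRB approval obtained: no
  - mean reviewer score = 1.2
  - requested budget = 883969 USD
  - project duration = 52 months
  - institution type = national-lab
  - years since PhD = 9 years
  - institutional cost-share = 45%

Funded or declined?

Funded

Atomic conditions:
  institution type = R1: national-lab == R1 is false
  requested budget = 1982047 USD: 883969 == 1982047 is false
  NOT early-career PI: no → true
  NOT is a resubmission: yes → false
  PI h-index ≥ 85: 31 ≥ 85 is false
  support letters ≤ 5: 1 ≤ 5 is true
  project duration between 12 months and 59 months: 52 in [12, 59] is true
  mean reviewer score ≥ 3.6: 1.2 ≥ 3.6 is false
  institutional cost-share ≥ 22%: 45 ≥ 22 is true
  is a resubmission: yes → true
  IRB approval obtained: no → false
  years since PhD ≤ 16 years: 9 ≤ 16 is true
  program area = bio: social == bio is false
Combine:
[1.1.1.1.3] exactly-one(true, false) = true
[1.1.1.1] false AND false AND true = false
[1.1.1] NOT false = true
[1.1] NOT true = false
[1] NOT false = true
[2.1] false → true (antecedent false ⇒ implication holds) = true
[2.2.2] false OR true = true
[2.2] true OR true = true
[2] true OR true = true
[3.1.4] false OR false = false
[3.1] true OR false OR true OR false = true
[3] NOT true = false
[root] true OR true OR false = true
Overall: true → funded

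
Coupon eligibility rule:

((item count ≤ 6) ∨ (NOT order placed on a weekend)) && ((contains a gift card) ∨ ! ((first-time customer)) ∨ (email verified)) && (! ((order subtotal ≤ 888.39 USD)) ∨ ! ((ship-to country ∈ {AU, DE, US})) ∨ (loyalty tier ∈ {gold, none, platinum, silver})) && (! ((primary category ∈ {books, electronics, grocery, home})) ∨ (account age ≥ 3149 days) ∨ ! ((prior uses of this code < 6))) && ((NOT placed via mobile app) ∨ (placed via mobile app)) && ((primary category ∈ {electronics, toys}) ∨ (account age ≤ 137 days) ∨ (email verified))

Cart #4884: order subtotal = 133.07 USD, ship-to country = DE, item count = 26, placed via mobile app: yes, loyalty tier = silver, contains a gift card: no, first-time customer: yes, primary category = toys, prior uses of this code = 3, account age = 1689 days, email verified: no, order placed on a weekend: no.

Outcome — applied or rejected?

Atomic conditions:
  item count ≤ 6: 26 ≤ 6 is false
  NOT order placed on a weekend: no → true
  contains a gift card: no → false
  first-time customer: yes → true
  email verified: no → false
  order subtotal ≤ 888.39 USD: 133.07 ≤ 888.39 is true
  ship-to country ∈ {AU, DE, US}: DE is in the set → true
  loyalty tier ∈ {gold, none, platinum, silver}: silver is in the set → true
  primary category ∈ {books, electronics, grocery, home}: toys is not in the set → false
  account age ≥ 3149 days: 1689 ≥ 3149 is false
  prior uses of this code < 6: 3 < 6 is true
  NOT placed via mobile app: yes → false
  placed via mobile app: yes → true
  primary category ∈ {electronics, toys}: toys is in the set → true
  account age ≤ 137 days: 1689 ≤ 137 is false
Combine:
[1] false OR true = true
[2.2] NOT true = false
[2] false OR false OR false = false
[3.1] NOT true = false
[3.2] NOT true = false
[3] false OR false OR true = true
[4.1] NOT false = true
[4.3] NOT true = false
[4] true OR false OR false = true
[5] false OR true = true
[6] true OR false OR false = true
[root] true AND false AND true AND true AND true AND true = false
Overall: false → rejected

Rejected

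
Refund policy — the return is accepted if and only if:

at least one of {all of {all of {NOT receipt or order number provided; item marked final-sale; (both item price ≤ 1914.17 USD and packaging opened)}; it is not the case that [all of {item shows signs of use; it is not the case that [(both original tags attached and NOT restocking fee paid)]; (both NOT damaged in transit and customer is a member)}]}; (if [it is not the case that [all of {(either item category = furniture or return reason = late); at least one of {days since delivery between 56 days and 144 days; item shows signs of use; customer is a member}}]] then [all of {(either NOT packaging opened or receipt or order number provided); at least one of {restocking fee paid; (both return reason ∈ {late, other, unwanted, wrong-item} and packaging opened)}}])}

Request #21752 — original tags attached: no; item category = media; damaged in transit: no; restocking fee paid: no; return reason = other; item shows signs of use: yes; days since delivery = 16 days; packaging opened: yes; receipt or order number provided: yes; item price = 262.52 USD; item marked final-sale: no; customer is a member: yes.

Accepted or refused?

Accepted

Atomic conditions:
  NOT receipt or order number provided: yes → false
  item marked final-sale: no → false
  item price ≤ 1914.17 USD: 262.52 ≤ 1914.17 is true
  packaging opened: yes → true
  item shows signs of use: yes → true
  original tags attached: no → false
  NOT restocking fee paid: no → true
  NOT damaged in transit: no → true
  customer is a member: yes → true
  item category = furniture: media == furniture is false
  return reason = late: other == late is false
  days since delivery between 56 days and 144 days: 16 in [56, 144] is false
  NOT packaging opened: yes → false
  receipt or order number provided: yes → true
  restocking fee paid: no → false
  return reason ∈ {late, other, unwanted, wrong-item}: other is in the set → true
Combine:
[1.1.3] true AND true = true
[1.1] false AND false AND true = false
[1.2.1.2.1] false AND true = false
[1.2.1.2] NOT false = true
[1.2.1.3] true AND true = true
[1.2.1] true AND true AND true = true
[1.2] NOT true = false
[1] false AND false = false
[2.1.1.1] false OR false = false
[2.1.1.2] false OR true OR true = true
[2.1.1] false AND true = false
[2.1] NOT false = true
[2.2.1] false OR true = true
[2.2.2.2] true AND true = true
[2.2.2] false OR true = true
[2.2] true AND true = true
[2] true → true = true
[root] false OR true = true
Overall: true → accepted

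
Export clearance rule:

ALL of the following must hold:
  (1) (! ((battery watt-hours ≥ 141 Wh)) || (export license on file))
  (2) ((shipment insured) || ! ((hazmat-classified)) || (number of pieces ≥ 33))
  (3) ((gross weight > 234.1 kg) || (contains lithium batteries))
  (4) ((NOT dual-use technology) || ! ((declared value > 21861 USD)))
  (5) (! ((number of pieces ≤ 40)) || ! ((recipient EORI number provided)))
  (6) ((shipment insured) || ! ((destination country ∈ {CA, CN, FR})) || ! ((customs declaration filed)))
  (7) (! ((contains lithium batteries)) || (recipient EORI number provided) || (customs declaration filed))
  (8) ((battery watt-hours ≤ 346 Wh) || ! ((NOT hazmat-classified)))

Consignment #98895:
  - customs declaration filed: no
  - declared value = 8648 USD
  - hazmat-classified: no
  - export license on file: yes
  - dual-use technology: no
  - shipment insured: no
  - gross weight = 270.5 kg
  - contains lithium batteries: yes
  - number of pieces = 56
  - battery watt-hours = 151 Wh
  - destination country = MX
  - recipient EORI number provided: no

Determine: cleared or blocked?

Atomic conditions:
  battery watt-hours ≥ 141 Wh: 151 ≥ 141 is true
  export license on file: yes → true
  shipment insured: no → false
  hazmat-classified: no → false
  number of pieces ≥ 33: 56 ≥ 33 is true
  gross weight > 234.1 kg: 270.5 > 234.1 is true
  contains lithium batteries: yes → true
  NOT dual-use technology: no → true
  declared value > 21861 USD: 8648 > 21861 is false
  number of pieces ≤ 40: 56 ≤ 40 is false
  recipient EORI number provided: no → false
  destination country ∈ {CA, CN, FR}: MX is not in the set → false
  customs declaration filed: no → false
  battery watt-hours ≤ 346 Wh: 151 ≤ 346 is true
  NOT hazmat-classified: no → true
Combine:
[1.1] NOT true = false
[1] false OR true = true
[2.2] NOT false = true
[2] false OR true OR true = true
[3] true OR true = true
[4.2] NOT false = true
[4] true OR true = true
[5.1] NOT false = true
[5.2] NOT false = true
[5] true OR true = true
[6.2] NOT false = true
[6.3] NOT false = true
[6] false OR true OR true = true
[7.1] NOT true = false
[7] false OR false OR false = false
[8.2] NOT true = false
[8] true OR false = true
[root] true AND true AND true AND true AND true AND true AND false AND true = false
Overall: false → blocked

Blocked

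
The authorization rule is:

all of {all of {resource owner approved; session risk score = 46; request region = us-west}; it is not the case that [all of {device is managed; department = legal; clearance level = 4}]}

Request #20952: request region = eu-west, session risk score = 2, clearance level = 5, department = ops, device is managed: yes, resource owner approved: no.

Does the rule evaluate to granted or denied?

Atomic conditions:
  resource owner approved: no → false
  session risk score = 46: 2 == 46 is false
  request region = us-west: eu-west == us-west is false
  device is managed: yes → true
  department = legal: ops == legal is false
  clearance level = 4: 5 == 4 is false
Combine:
[1] false AND false AND false = false
[2.1] true AND false AND false = false
[2] NOT false = true
[root] false AND true = false
Overall: false → denied

Denied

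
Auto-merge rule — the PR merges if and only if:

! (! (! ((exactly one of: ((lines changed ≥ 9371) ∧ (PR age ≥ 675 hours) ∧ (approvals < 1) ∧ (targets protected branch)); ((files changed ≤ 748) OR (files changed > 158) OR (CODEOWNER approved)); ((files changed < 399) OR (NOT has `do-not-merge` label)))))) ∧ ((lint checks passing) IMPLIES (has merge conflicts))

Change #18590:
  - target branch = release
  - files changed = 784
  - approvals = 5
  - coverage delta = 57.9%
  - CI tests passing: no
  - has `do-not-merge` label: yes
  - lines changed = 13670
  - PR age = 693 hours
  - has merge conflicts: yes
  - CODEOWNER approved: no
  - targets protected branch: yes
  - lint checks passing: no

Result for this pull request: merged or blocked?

Blocked

Atomic conditions:
  lines changed ≥ 9371: 13670 ≥ 9371 is true
  PR age ≥ 675 hours: 693 ≥ 675 is true
  approvals < 1: 5 < 1 is false
  targets protected branch: yes → true
  files changed ≤ 748: 784 ≤ 748 is false
  files changed > 158: 784 > 158 is true
  CODEOWNER approved: no → false
  files changed < 399: 784 < 399 is false
  NOT has `do-not-merge` label: yes → false
  lint checks passing: no → false
  has merge conflicts: yes → true
Combine:
[1.1.1.1.1] true AND true AND false AND true = false
[1.1.1.1.2] false OR true OR false = true
[1.1.1.1.3] false OR false = false
[1.1.1.1] exactly-one(false, true, false) = true
[1.1.1] NOT true = false
[1.1] NOT false = true
[1] NOT true = false
[2] false → true (antecedent false ⇒ implication holds) = true
[root] false AND true = false
Overall: false → blocked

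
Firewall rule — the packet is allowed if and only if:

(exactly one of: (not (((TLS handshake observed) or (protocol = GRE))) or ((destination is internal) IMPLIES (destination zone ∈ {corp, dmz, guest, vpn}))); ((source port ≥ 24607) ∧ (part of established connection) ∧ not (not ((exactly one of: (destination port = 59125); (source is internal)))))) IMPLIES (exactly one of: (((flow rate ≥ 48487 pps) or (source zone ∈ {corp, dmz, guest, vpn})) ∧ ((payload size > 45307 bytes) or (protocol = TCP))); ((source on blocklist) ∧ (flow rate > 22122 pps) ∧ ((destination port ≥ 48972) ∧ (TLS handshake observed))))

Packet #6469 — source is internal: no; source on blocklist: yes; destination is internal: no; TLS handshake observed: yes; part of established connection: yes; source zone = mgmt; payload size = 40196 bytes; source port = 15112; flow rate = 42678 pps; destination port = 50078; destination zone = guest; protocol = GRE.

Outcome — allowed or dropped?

Allowed

Atomic conditions:
  TLS handshake observed: yes → true
  protocol = GRE: GRE == GRE is true
  destination is internal: no → false
  destination zone ∈ {corp, dmz, guest, vpn}: guest is in the set → true
  source port ≥ 24607: 15112 ≥ 24607 is false
  part of established connection: yes → true
  destination port = 59125: 50078 == 59125 is false
  source is internal: no → false
  flow rate ≥ 48487 pps: 42678 ≥ 48487 is false
  source zone ∈ {corp, dmz, guest, vpn}: mgmt is not in the set → false
  payload size > 45307 bytes: 40196 > 45307 is false
  protocol = TCP: GRE == TCP is false
  source on blocklist: yes → true
  flow rate > 22122 pps: 42678 > 22122 is true
  destination port ≥ 48972: 50078 ≥ 48972 is true
Combine:
[1.1.1.1] true OR true = true
[1.1.1] NOT true = false
[1.1.2] false → true (antecedent false ⇒ implication holds) = true
[1.1] false OR true = true
[1.2.3.1.1] exactly-one(false, false) = false
[1.2.3.1] NOT false = true
[1.2.3] NOT true = false
[1.2] false AND true AND false = false
[1] exactly-one(true, false) = true
[2.1.1] false OR false = false
[2.1.2] false OR false = false
[2.1] false AND false = false
[2.2.3] true AND true = true
[2.2] true AND true AND true = true
[2] exactly-one(false, true) = true
[root] true → true = true
Overall: true → allowed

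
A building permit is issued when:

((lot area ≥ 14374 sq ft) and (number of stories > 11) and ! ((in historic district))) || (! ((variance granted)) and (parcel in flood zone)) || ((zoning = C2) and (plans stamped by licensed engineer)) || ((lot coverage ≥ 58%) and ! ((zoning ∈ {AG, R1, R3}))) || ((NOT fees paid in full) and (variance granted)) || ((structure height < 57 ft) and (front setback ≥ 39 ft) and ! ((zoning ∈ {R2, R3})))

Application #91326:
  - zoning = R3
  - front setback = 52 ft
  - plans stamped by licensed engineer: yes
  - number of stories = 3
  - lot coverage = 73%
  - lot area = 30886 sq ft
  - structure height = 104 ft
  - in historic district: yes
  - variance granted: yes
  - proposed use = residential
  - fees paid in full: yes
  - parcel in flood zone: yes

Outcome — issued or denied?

Atomic conditions:
  lot area ≥ 14374 sq ft: 30886 ≥ 14374 is true
  number of stories > 11: 3 > 11 is false
  in historic district: yes → true
  variance granted: yes → true
  parcel in flood zone: yes → true
  zoning = C2: R3 == C2 is false
  plans stamped by licensed engineer: yes → true
  lot coverage ≥ 58%: 73 ≥ 58 is true
  zoning ∈ {AG, R1, R3}: R3 is in the set → true
  NOT fees paid in full: yes → false
  structure height < 57 ft: 104 < 57 is false
  front setback ≥ 39 ft: 52 ≥ 39 is true
  zoning ∈ {R2, R3}: R3 is in the set → true
Combine:
[1.3] NOT true = false
[1] true AND false AND false = false
[2.1] NOT true = false
[2] false AND true = false
[3] false AND true = false
[4.2] NOT true = false
[4] true AND false = false
[5] false AND true = false
[6.3] NOT true = false
[6] false AND true AND false = false
[root] false OR false OR false OR false OR false OR false = false
Overall: false → denied

Denied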